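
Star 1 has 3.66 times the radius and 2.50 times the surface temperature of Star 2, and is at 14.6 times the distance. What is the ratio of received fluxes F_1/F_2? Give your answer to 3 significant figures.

L_1/L_2 = (R_1/R_2)²(T_1/T_2)⁴ = (3.66)² × (2.50)⁴ = 523.3.
F_1/F_2 = (L_1/L_2)/(d_1/d_2)² = 523.3 / (14.6)² = 2.455.

2.45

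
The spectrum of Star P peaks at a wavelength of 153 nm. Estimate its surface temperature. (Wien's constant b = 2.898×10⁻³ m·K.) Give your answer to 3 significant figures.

T = b/λ_max = 2.898×10⁻³ / (153×10⁻⁹) = 1.894×10^4 K.

1.89×10^4 K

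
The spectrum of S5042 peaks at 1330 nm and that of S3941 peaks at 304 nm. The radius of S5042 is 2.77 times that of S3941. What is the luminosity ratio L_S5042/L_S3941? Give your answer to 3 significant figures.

0.0209

Wien's law gives T ∝ 1/λ_max, so T_S5042/T_S3941 = λ_S3941/λ_S5042 = 304/1330 = 0.2286.
Then L ∝ R²T⁴ gives L_S5042/L_S3941 = (2.77)² × (0.2286)⁴ = 7.673 × 0.002730 = 0.02094.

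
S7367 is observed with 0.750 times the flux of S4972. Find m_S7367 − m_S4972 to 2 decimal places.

m_S7367 − m_S4972 = −2.5 log₁₀(F_S7367/F_S4972) = −2.5 log₁₀(0.750) = −2.5 × (-0.125) = 0.312.

0.31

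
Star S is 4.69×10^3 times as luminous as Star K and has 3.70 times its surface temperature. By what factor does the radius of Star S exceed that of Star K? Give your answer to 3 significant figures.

L ∝ R²T⁴ gives R ∝ √L / T², so
R_S/R_K = √(4.69×10^3) / (3.70)² = 68.48 / 13.69 = 5.002.

5.00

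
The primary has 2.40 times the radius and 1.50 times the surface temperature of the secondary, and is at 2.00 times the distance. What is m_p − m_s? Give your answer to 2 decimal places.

L_p/L_s = (2.40)²(1.50)⁴ = 29.16.
F_p/F_s = (L_p/L_s)/(d_p/d_s)² = 29.16/4.000 = 7.290.
m_p − m_s = −2.5 log₁₀(7.290) = -2.16.

-2.16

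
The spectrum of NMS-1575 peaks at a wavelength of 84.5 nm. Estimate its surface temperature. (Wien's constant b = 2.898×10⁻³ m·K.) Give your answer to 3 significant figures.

3.43×10^4 K

T = b/λ_max = 2.898×10⁻³ / (84.5×10⁻⁹) = 3.430×10^4 K.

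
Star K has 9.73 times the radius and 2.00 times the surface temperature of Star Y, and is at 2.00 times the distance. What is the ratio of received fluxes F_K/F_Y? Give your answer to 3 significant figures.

379

L_K/L_Y = (R_K/R_Y)²(T_K/T_Y)⁴ = (9.73)² × (2.00)⁴ = 1515.
F_K/F_Y = (L_K/L_Y)/(d_K/d_Y)² = 1515 / (2.00)² = 378.7.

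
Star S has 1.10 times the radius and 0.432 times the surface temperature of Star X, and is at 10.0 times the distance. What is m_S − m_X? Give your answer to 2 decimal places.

8.44

L_S/L_X = (1.10)²(0.432)⁴ = 0.04214.
F_S/F_X = (L_S/L_X)/(d_S/d_X)² = 0.04214/100.0 = 4.214×10^-4.
m_S − m_X = −2.5 log₁₀(4.214×10^-4) = 8.44.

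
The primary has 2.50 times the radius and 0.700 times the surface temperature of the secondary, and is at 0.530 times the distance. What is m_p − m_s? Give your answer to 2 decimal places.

-1.82

L_p/L_s = (2.50)²(0.700)⁴ = 1.501.
F_p/F_s = (L_p/L_s)/(d_p/d_s)² = 1.501/0.2809 = 5.342.
m_p − m_s = −2.5 log₁₀(5.342) = -1.82.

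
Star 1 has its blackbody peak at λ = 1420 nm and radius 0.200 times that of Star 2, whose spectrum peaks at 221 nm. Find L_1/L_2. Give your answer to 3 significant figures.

Wien's law gives T ∝ 1/λ_max, so T_1/T_2 = λ_2/λ_1 = 221/1420 = 0.1556.
Then L ∝ R²T⁴ gives L_1/L_2 = (0.200)² × (0.1556)⁴ = 0.04000 × 5.867×10^-4 = 2.347×10^-5.

2.35×10^-5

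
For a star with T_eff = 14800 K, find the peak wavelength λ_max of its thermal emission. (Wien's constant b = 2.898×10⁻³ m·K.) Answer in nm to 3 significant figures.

196 nm

λ_max = b/T = 2.898×10⁻³ / 14800 = 1.96×10^-7 m = 195.8 nm.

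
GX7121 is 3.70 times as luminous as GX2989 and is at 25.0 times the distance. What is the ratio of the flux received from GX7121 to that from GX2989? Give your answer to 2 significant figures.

0.0059

F = L/(4πd²), so F_GX7121/F_GX2989 = (L_GX7121/L_GX2989) / (d_GX7121/d_GX2989)²
= 3.70 / (25.0)² = 3.70 / 625.0 = 0.005920.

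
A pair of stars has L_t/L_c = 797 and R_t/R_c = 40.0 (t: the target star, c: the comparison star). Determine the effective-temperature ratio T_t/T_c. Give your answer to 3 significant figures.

0.840

L ∝ R²T⁴ gives T ∝ (L/R²)^(1/4), so
T_t/T_c = (797 / 40.0²)^(1/4) = (0.4981)^(1/4) = 0.8401.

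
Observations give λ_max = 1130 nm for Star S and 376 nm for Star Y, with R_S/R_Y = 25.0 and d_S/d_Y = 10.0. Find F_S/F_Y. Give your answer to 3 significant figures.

0.0766

Wien's law: T_S/T_Y = λ_Y/λ_S = 376/1130 = 0.3327.
L_S/L_Y = (R_S/R_Y)²(T_S/T_Y)⁴ = (25.0)²(0.3327)⁴ = 7.662.
F_S/F_Y = (L_S/L_Y)/(d_S/d_Y)² = 7.662/(10.0)² = 0.07662.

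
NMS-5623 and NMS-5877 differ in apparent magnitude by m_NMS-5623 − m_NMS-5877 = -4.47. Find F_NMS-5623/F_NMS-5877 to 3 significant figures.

61.4

F_NMS-5623/F_NMS-5877 = 10^(−(m_NMS-5623 − m_NMS-5877)/2.5) = 10^(4.47/2.5) = 10^1.788 = 61.38.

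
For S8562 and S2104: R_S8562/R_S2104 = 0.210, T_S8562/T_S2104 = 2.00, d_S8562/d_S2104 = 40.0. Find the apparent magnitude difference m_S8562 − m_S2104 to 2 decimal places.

8.39

L_S8562/L_S2104 = (0.210)²(2.00)⁴ = 0.7056.
F_S8562/F_S2104 = (L_S8562/L_S2104)/(d_S8562/d_S2104)² = 0.7056/1600 = 4.410×10^-4.
m_S8562 − m_S2104 = −2.5 log₁₀(4.410×10^-4) = 8.39.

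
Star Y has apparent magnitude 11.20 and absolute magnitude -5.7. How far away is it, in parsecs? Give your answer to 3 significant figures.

m − M = 5 log₁₀(d/10 pc)
11.20 − (-5.7) = 16.90 = 5 log₁₀(d/10)
d = 10 × 10^(16.90/5) = 10 × 10^3.380 = 2.399×10^4 pc.

2.40×10^4 pc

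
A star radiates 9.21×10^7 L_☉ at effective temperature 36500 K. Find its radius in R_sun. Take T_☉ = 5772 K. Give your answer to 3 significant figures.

240 R_sun

R/R_☉ = √(L/L_☉) / (T/T_☉)² = √(9.21×10^7) / (6.324)²
       = 9597 / 39.99 = 240.0.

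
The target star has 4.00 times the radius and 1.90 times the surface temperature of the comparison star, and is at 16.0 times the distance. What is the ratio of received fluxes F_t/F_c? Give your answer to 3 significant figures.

L_t/L_c = (R_t/R_c)²(T_t/T_c)⁴ = (4.00)² × (1.90)⁴ = 208.5.
F_t/F_c = (L_t/L_c)/(d_t/d_c)² = 208.5 / (16.0)² = 0.8145.

0.815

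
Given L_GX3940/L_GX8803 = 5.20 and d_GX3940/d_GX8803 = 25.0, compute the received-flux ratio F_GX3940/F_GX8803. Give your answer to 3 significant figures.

F = L/(4πd²), so F_GX3940/F_GX8803 = (L_GX3940/L_GX8803) / (d_GX3940/d_GX8803)²
= 5.20 / (25.0)² = 5.20 / 625.0 = 0.008320.

0.00832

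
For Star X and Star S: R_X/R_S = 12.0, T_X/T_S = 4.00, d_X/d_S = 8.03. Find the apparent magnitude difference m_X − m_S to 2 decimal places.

-6.89

L_X/L_S = (12.0)²(4.00)⁴ = 3.686×10^4.
F_X/F_S = (L_X/L_S)/(d_X/d_S)² = 3.686×10^4/64.48 = 571.7.
m_X − m_S = −2.5 log₁₀(571.7) = -6.89.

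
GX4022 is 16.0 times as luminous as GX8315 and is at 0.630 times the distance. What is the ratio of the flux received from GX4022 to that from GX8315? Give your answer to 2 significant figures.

40

F = L/(4πd²), so F_GX4022/F_GX8315 = (L_GX4022/L_GX8315) / (d_GX4022/d_GX8315)²
= 16.0 / (0.630)² = 16.0 / 0.3969 = 40.31.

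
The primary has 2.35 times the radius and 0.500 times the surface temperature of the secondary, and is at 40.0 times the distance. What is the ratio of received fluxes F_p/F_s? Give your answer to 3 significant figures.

L_p/L_s = (R_p/R_s)²(T_p/T_s)⁴ = (2.35)² × (0.500)⁴ = 0.3452.
F_p/F_s = (L_p/L_s)/(d_p/d_s)² = 0.3452 / (40.0)² = 2.157×10^-4.

2.16×10^-4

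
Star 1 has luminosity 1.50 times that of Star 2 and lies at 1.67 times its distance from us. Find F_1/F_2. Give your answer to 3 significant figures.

0.538

F = L/(4πd²), so F_1/F_2 = (L_1/L_2) / (d_1/d_2)²
= 1.50 / (1.67)² = 1.50 / 2.789 = 0.5378.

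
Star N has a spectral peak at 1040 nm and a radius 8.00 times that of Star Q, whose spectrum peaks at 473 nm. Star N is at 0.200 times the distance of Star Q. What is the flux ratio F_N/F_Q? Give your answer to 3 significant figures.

Wien's law: T_N/T_Q = λ_Q/λ_N = 473/1040 = 0.4548.
L_N/L_Q = (R_N/R_Q)²(T_N/T_Q)⁴ = (8.00)²(0.4548)⁴ = 2.738.
F_N/F_Q = (L_N/L_Q)/(d_N/d_Q)² = 2.738/(0.200)² = 68.46.

68.5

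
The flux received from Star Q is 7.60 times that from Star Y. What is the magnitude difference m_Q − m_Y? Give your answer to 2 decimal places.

m_Q − m_Y = −2.5 log₁₀(F_Q/F_Y) = −2.5 log₁₀(7.60) = −2.5 × (0.881) = -2.202.

-2.20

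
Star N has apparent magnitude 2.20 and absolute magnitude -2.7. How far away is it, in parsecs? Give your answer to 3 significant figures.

m − M = 5 log₁₀(d/10 pc)
2.20 − (-2.7) = 4.90 = 5 log₁₀(d/10)
d = 10 × 10^(4.90/5) = 10 × 10^0.980 = 95.50 pc.

95.5 pc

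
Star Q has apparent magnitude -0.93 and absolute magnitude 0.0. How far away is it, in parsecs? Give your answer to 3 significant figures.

m − M = 5 log₁₀(d/10 pc)
-0.93 − (0.0) = -0.93 = 5 log₁₀(d/10)
d = 10 × 10^(-0.93/5) = 10 × 10^-0.186 = 6.516 pc.

6.52 pc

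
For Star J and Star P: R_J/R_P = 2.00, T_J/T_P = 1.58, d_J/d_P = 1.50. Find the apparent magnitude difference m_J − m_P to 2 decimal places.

L_J/L_P = (2.00)²(1.58)⁴ = 24.93.
F_J/F_P = (L_J/L_P)/(d_J/d_P)² = 24.93/2.250 = 11.08.
m_J − m_P = −2.5 log₁₀(11.08) = -2.61.

-2.61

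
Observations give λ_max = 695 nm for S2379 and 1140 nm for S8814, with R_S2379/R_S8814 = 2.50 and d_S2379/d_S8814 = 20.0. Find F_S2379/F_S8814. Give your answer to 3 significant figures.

Wien's law: T_S2379/T_S8814 = λ_S8814/λ_S2379 = 1140/695 = 1.640.
L_S2379/L_S8814 = (R_S2379/R_S8814)²(T_S2379/T_S8814)⁴ = (2.50)²(1.640)⁴ = 45.24.
F_S2379/F_S8814 = (L_S2379/L_S8814)/(d_S2379/d_S8814)² = 45.24/(20.0)² = 0.1131.

0.113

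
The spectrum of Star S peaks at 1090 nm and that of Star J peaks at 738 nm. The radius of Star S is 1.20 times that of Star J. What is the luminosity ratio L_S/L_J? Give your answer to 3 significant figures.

0.303

Wien's law gives T ∝ 1/λ_max, so T_S/T_J = λ_J/λ_S = 738/1090 = 0.6771.
Then L ∝ R²T⁴ gives L_S/L_J = (1.20)² × (0.6771)⁴ = 1.440 × 0.2101 = 0.3026.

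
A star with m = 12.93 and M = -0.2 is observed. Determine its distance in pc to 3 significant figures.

4.23×10^3 pc

m − M = 5 log₁₀(d/10 pc)
12.93 − (-0.2) = 13.13 = 5 log₁₀(d/10)
d = 10 × 10^(13.13/5) = 10 × 10^2.626 = 4227 pc.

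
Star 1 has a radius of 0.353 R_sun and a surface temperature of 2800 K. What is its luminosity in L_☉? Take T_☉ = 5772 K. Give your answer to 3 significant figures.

0.00690 L_☉

L/L_☉ = (R/R_☉)² (T/T_☉)⁴ = (0.353)² × (2800/5772)⁴
       = 0.1246 × (0.4851)⁴ = 0.1246 × 0.05538 = 0.006900.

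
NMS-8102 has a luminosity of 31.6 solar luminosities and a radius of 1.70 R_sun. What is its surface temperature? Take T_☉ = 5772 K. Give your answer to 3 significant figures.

T/T_☉ = (L/L_☉)^(1/4) / (R/R_☉)^(1/2)
T = 5772 × (31.6)^(1/4) / √(1.70) = 5772 × 2.371 / 1.304 = 1.050×10^4 K.

1.05×10^4 K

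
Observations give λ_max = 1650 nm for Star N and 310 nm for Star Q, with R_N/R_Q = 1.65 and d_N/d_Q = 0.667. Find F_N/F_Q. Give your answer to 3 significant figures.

0.00762

Wien's law: T_N/T_Q = λ_Q/λ_N = 310/1650 = 0.1879.
L_N/L_Q = (R_N/R_Q)²(T_N/T_Q)⁴ = (1.65)²(0.1879)⁴ = 0.003392.
F_N/F_Q = (L_N/L_Q)/(d_N/d_Q)² = 0.003392/(0.667)² = 0.007625.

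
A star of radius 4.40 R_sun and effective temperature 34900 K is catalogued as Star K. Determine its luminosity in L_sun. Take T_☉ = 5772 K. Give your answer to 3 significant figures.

L/L_☉ = (R/R_☉)² (T/T_☉)⁴ = (4.40)² × (34900/5772)⁴
       = 19.36 × (6.046)⁴ = 19.36 × 1337 = 2.588×10^4.

2.59×10^4 L_sun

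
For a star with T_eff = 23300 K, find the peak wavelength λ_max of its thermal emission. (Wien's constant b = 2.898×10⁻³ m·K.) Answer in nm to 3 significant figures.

λ_max = b/T = 2.898×10⁻³ / 23300 = 1.24×10^-7 m = 124.4 nm.

124 nm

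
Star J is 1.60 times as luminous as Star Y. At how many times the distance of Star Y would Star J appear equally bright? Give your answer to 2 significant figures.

1.3

Equal flux requires L_J/d_J² = L_Y/d_Y², so d_J/d_Y = √(L_J/L_Y)
= √(1.60) = 1.265.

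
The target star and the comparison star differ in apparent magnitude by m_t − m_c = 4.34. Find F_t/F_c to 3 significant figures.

F_t/F_c = 10^(−(m_t − m_c)/2.5) = 10^(-4.34/2.5) = 10^-1.736 = 0.01837.

0.0184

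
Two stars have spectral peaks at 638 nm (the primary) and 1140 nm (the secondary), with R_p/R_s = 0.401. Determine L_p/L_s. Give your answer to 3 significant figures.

Wien's law gives T ∝ 1/λ_max, so T_p/T_s = λ_s/λ_p = 1140/638 = 1.787.
Then L ∝ R²T⁴ gives L_p/L_s = (0.401)² × (1.787)⁴ = 0.1608 × 10.19 = 1.639.

1.64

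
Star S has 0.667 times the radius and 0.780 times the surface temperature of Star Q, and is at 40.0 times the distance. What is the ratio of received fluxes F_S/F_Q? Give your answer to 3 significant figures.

L_S/L_Q = (R_S/R_Q)²(T_S/T_Q)⁴ = (0.667)² × (0.780)⁴ = 0.1647.
F_S/F_Q = (L_S/L_Q)/(d_S/d_Q)² = 0.1647 / (40.0)² = 1.029×10^-4.

1.03×10^-4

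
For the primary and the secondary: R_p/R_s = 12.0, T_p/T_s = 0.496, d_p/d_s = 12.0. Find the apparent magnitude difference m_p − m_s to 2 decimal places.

L_p/L_s = (12.0)²(0.496)⁴ = 8.715.
F_p/F_s = (L_p/L_s)/(d_p/d_s)² = 8.715/144.0 = 0.06052.
m_p − m_s = −2.5 log₁₀(0.06052) = 3.05.

3.05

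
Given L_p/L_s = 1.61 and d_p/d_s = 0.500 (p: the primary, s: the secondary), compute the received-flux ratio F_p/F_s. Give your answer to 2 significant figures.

F = L/(4πd²), so F_p/F_s = (L_p/L_s) / (d_p/d_s)²
= 1.61 / (0.500)² = 1.61 / 0.2500 = 6.440.

6.4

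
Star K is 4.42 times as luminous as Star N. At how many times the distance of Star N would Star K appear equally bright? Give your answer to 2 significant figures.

2.1

Equal flux requires L_K/d_K² = L_N/d_N², so d_K/d_N = √(L_K/L_N)
= √(4.42) = 2.102.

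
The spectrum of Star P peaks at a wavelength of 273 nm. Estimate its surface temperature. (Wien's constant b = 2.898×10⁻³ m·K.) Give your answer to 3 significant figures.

T = b/λ_max = 2.898×10⁻³ / (273×10⁻⁹) = 1.062×10^4 K.

1.06×10^4 K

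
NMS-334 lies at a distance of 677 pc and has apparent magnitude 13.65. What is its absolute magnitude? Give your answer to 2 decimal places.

M = m − 5 log₁₀(d/10 pc) = 13.65 − 5 log₁₀(677/10)
  = 13.65 − 5 × 1.831 = 13.65 − 9.15 = 4.50.

4.50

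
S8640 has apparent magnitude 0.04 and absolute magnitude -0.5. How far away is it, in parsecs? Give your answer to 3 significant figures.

12.8 pc

m − M = 5 log₁₀(d/10 pc)
0.04 − (-0.5) = 0.54 = 5 log₁₀(d/10)
d = 10 × 10^(0.54/5) = 10 × 10^0.108 = 12.82 pc.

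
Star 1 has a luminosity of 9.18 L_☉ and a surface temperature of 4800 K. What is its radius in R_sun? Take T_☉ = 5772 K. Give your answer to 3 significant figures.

R/R_☉ = √(L/L_☉) / (T/T_☉)² = √(9.18) / (0.8316)²
       = 3.030 / 0.6916 = 4.381.

4.38 R_sun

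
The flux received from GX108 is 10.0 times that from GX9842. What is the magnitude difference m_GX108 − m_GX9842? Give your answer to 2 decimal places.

-2.50

m_GX108 − m_GX9842 = −2.5 log₁₀(F_GX108/F_GX9842) = −2.5 log₁₀(10.0) = −2.5 × (1.000) = -2.500.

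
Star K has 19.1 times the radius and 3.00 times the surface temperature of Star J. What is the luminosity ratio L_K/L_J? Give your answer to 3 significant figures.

2.95×10^4

From the Stefan–Boltzmann law, L ∝ R²T⁴, so
L_K/L_J = (R_K/R_J)² (T_K/T_J)⁴ = (19.1)² × (3.00)⁴ = 364.8 × 81.00 = 2.955×10^4.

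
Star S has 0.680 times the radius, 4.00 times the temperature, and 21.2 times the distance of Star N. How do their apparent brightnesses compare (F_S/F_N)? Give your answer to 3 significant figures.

L_S/L_N = (R_S/R_N)²(T_S/T_N)⁴ = (0.680)² × (4.00)⁴ = 118.4.
F_S/F_N = (L_S/L_N)/(d_S/d_N)² = 118.4 / (21.2)² = 0.2634.

0.263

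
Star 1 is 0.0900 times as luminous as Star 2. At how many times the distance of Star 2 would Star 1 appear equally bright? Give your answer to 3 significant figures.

Equal flux requires L_1/d_1² = L_2/d_2², so d_1/d_2 = √(L_1/L_2)
= √(0.0900) = 0.3000.

0.300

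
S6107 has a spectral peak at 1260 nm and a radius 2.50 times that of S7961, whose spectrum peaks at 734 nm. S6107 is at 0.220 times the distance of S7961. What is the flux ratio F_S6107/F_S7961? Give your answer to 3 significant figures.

Wien's law: T_S6107/T_S7961 = λ_S7961/λ_S6107 = 734/1260 = 0.5825.
L_S6107/L_S7961 = (R_S6107/R_S7961)²(T_S6107/T_S7961)⁴ = (2.50)²(0.5825)⁴ = 0.7198.
F_S6107/F_S7961 = (L_S6107/L_S7961)/(d_S6107/d_S7961)² = 0.7198/(0.220)² = 14.87.

14.9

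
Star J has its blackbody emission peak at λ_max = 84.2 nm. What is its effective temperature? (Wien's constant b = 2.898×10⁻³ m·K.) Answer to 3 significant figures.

T = b/λ_max = 2.898×10⁻³ / (84.2×10⁻⁹) = 3.442×10^4 K.

3.44×10^4 K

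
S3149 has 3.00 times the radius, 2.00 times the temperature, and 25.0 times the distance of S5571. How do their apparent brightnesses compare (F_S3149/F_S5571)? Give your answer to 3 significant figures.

0.230

L_S3149/L_S5571 = (R_S3149/R_S5571)²(T_S3149/T_S5571)⁴ = (3.00)² × (2.00)⁴ = 144.0.
F_S3149/F_S5571 = (L_S3149/L_S5571)/(d_S3149/d_S5571)² = 144.0 / (25.0)² = 0.2304.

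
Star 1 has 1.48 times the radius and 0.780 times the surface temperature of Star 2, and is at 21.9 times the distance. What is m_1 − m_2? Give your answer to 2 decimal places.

L_1/L_2 = (1.48)²(0.780)⁴ = 0.8108.
F_1/F_2 = (L_1/L_2)/(d_1/d_2)² = 0.8108/479.6 = 0.001690.
m_1 − m_2 = −2.5 log₁₀(0.001690) = 6.93.

6.93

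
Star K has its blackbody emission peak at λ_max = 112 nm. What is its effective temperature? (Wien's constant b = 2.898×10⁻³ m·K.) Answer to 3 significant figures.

T = b/λ_max = 2.898×10⁻³ / (112×10⁻⁹) = 2.587×10^4 K.

2.59×10^4 K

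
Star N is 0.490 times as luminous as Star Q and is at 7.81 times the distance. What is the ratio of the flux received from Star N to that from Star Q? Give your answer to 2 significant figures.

0.0080

F = L/(4πd²), so F_N/F_Q = (L_N/L_Q) / (d_N/d_Q)²
= 0.490 / (7.81)² = 0.490 / 61.00 = 0.008033.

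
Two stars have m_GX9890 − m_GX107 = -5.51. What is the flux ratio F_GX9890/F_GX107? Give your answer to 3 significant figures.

160

F_GX9890/F_GX107 = 10^(−(m_GX9890 − m_GX107)/2.5) = 10^(5.51/2.5) = 10^2.204 = 160.0.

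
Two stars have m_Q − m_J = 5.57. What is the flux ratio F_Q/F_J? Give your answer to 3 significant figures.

F_Q/F_J = 10^(−(m_Q − m_J)/2.5) = 10^(-5.57/2.5) = 10^-2.228 = 0.005916.

0.00592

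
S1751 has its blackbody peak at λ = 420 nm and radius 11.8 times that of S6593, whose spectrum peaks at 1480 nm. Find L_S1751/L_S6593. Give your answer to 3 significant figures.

Wien's law gives T ∝ 1/λ_max, so T_S1751/T_S6593 = λ_S6593/λ_S1751 = 1480/420 = 3.524.
Then L ∝ R²T⁴ gives L_S1751/L_S6593 = (11.8)² × (3.524)⁴ = 139.2 × 154.2 = 2.147×10^4.

2.15×10^4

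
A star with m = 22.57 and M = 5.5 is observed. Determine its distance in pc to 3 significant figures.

2.59×10^4 pc

m − M = 5 log₁₀(d/10 pc)
22.57 − (5.5) = 17.07 = 5 log₁₀(d/10)
d = 10 × 10^(17.07/5) = 10 × 10^3.414 = 2.594×10^4 pc.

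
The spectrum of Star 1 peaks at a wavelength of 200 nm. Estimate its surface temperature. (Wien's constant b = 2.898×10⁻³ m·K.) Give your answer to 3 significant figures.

T = b/λ_max = 2.898×10⁻³ / (200×10⁻⁹) = 1.449×10^4 K.

1.45×10^4 K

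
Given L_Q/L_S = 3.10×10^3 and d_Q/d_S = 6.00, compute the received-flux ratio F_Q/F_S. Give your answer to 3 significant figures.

86.1

F = L/(4πd²), so F_Q/F_S = (L_Q/L_S) / (d_Q/d_S)²
= 3.10×10^3 / (6.00)² = 3.10×10^3 / 36.00 = 86.11.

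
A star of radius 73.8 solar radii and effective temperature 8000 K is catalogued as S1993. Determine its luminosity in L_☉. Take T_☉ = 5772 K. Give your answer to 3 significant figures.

2.01×10^4 L_☉

L/L_☉ = (R/R_☉)² (T/T_☉)⁴ = (73.8)² × (8000/5772)⁴
       = 5446 × (1.386)⁴ = 5446 × 3.690 = 2.010×10^4.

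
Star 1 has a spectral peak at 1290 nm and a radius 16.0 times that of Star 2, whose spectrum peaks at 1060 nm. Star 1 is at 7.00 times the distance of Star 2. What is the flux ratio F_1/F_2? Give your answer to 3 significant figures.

Wien's law: T_1/T_2 = λ_2/λ_1 = 1060/1290 = 0.8217.
L_1/L_2 = (R_1/R_2)²(T_1/T_2)⁴ = (16.0)²(0.8217)⁴ = 116.7.
F_1/F_2 = (L_1/L_2)/(d_1/d_2)² = 116.7/(7.00)² = 2.382.

2.38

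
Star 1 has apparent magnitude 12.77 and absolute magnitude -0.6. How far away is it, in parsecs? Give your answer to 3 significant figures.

m − M = 5 log₁₀(d/10 pc)
12.77 − (-0.6) = 13.37 = 5 log₁₀(d/10)
d = 10 × 10^(13.37/5) = 10 × 10^2.674 = 4721 pc.

4.72×10^3 pc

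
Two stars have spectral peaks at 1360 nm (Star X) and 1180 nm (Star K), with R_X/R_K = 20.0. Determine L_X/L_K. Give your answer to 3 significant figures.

Wien's law gives T ∝ 1/λ_max, so T_X/T_K = λ_K/λ_X = 1180/1360 = 0.8676.
Then L ∝ R²T⁴ gives L_X/L_K = (20.0)² × (0.8676)⁴ = 400.0 × 0.5667 = 226.7.

227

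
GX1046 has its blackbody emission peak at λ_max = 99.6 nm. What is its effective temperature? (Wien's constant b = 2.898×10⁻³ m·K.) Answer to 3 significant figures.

2.91×10^4 K

T = b/λ_max = 2.898×10⁻³ / (99.6×10⁻⁹) = 2.910×10^4 K.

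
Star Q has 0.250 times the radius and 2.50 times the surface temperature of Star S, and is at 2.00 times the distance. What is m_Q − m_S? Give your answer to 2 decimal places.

0.54

L_Q/L_S = (0.250)²(2.50)⁴ = 2.441.
F_Q/F_S = (L_Q/L_S)/(d_Q/d_S)² = 2.441/4.000 = 0.6104.
m_Q − m_S = −2.5 log₁₀(0.6104) = 0.54.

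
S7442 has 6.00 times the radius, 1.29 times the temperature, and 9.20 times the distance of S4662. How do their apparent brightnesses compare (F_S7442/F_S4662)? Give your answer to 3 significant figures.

1.18

L_S7442/L_S4662 = (R_S7442/R_S4662)²(T_S7442/T_S4662)⁴ = (6.00)² × (1.29)⁴ = 99.69.
F_S7442/F_S4662 = (L_S7442/L_S4662)/(d_S7442/d_S4662)² = 99.69 / (9.20)² = 1.178.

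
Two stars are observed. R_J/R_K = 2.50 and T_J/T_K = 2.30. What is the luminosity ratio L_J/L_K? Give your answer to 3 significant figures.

175

From the Stefan–Boltzmann law, L ∝ R²T⁴, so
L_J/L_K = (R_J/R_K)² (T_J/T_K)⁴ = (2.50)² × (2.30)⁴ = 6.250 × 27.98 = 174.9.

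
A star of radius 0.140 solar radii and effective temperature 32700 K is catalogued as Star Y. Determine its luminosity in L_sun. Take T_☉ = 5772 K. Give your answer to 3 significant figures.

L/L_☉ = (R/R_☉)² (T/T_☉)⁴ = (0.140)² × (32700/5772)⁴
       = 0.01960 × (5.665)⁴ = 0.01960 × 1030 = 20.19.

20.2 L_sun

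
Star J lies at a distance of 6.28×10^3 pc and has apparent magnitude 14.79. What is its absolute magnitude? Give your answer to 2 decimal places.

0.80

M = m − 5 log₁₀(d/10 pc) = 14.79 − 5 log₁₀(6.28×10^3/10)
  = 14.79 − 5 × 2.798 = 14.79 − 13.99 = 0.80.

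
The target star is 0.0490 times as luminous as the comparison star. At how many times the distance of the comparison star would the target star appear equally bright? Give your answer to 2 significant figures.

Equal flux requires L_t/d_t² = L_c/d_c², so d_t/d_c = √(L_t/L_c)
= √(0.0490) = 0.2214.

0.22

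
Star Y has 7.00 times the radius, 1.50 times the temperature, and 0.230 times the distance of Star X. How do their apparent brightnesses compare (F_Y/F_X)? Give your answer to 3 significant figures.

4.69×10^3

L_Y/L_X = (R_Y/R_X)²(T_Y/T_X)⁴ = (7.00)² × (1.50)⁴ = 248.1.
F_Y/F_X = (L_Y/L_X)/(d_Y/d_X)² = 248.1 / (0.230)² = 4689.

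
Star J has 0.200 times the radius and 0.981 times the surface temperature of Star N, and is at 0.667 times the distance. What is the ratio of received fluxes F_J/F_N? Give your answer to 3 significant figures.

L_J/L_N = (R_J/R_N)²(T_J/T_N)⁴ = (0.200)² × (0.981)⁴ = 0.03705.
F_J/F_N = (L_J/L_N)/(d_J/d_N)² = 0.03705 / (0.667)² = 0.08327.

0.0833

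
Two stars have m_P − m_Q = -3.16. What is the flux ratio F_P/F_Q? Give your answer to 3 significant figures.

18.4

F_P/F_Q = 10^(−(m_P − m_Q)/2.5) = 10^(3.16/2.5) = 10^1.264 = 18.37.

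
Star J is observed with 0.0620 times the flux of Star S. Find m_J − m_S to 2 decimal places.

m_J − m_S = −2.5 log₁₀(F_J/F_S) = −2.5 log₁₀(0.0620) = −2.5 × (-1.208) = 3.019.

3.02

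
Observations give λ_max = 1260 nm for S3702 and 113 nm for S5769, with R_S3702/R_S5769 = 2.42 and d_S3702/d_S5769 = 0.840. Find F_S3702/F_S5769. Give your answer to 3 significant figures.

5.37×10^-4

Wien's law: T_S3702/T_S5769 = λ_S5769/λ_S3702 = 113/1260 = 0.08968.
L_S3702/L_S5769 = (R_S3702/R_S5769)²(T_S3702/T_S5769)⁴ = (2.42)²(0.08968)⁴ = 3.788×10^-4.
F_S3702/F_S5769 = (L_S3702/L_S5769)/(d_S3702/d_S5769)² = 3.788×10^-4/(0.840)² = 5.369×10^-4.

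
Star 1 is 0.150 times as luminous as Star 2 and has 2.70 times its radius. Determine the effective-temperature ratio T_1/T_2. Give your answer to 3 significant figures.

L ∝ R²T⁴ gives T ∝ (L/R²)^(1/4), so
T_1/T_2 = (0.150 / 2.70²)^(1/4) = (0.02058)^(1/4) = 0.3787.

0.379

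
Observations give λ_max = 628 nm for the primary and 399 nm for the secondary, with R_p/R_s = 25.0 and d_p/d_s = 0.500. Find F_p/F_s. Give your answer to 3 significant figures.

407

Wien's law: T_p/T_s = λ_s/λ_p = 399/628 = 0.6354.
L_p/L_s = (R_p/R_s)²(T_p/T_s)⁴ = (25.0)²(0.6354)⁴ = 101.8.
F_p/F_s = (L_p/L_s)/(d_p/d_s)² = 101.8/(0.500)² = 407.4.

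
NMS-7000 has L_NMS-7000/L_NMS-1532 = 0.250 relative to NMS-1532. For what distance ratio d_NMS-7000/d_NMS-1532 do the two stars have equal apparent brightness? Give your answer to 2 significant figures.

0.50

Equal flux requires L_NMS-7000/d_NMS-7000² = L_NMS-1532/d_NMS-1532², so d_NMS-7000/d_NMS-1532 = √(L_NMS-7000/L_NMS-1532)
= √(0.250) = 0.5000.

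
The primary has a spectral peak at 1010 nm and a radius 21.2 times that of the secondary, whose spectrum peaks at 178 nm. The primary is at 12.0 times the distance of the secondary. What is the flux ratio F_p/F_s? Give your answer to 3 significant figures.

Wien's law: T_p/T_s = λ_s/λ_p = 178/1010 = 0.1762.
L_p/L_s = (R_p/R_s)²(T_p/T_s)⁴ = (21.2)²(0.1762)⁴ = 0.4336.
F_p/F_s = (L_p/L_s)/(d_p/d_s)² = 0.4336/(12.0)² = 0.003011.

0.00301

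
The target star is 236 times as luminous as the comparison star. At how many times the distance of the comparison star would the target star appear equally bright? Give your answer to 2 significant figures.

15

Equal flux requires L_t/d_t² = L_c/d_c², so d_t/d_c = √(L_t/L_c)
= √(236) = 15.36.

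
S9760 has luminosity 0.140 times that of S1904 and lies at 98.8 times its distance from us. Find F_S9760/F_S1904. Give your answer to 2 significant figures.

1.4×10^-5

F = L/(4πd²), so F_S9760/F_S1904 = (L_S9760/L_S1904) / (d_S9760/d_S1904)²
= 0.140 / (98.8)² = 0.140 / 9761 = 1.434×10^-5.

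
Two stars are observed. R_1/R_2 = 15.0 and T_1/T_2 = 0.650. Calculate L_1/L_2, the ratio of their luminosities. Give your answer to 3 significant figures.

From the Stefan–Boltzmann law, L ∝ R²T⁴, so
L_1/L_2 = (R_1/R_2)² (T_1/T_2)⁴ = (15.0)² × (0.650)⁴ = 225.0 × 0.1785 = 40.16.

40.2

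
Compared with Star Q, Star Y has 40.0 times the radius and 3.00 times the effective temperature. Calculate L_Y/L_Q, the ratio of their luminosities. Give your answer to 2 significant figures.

From the Stefan–Boltzmann law, L ∝ R²T⁴, so
L_Y/L_Q = (R_Y/R_Q)² (T_Y/T_Q)⁴ = (40.0)² × (3.00)⁴ = 1600 × 81.00 = 1.296×10^5.

1.3×10^5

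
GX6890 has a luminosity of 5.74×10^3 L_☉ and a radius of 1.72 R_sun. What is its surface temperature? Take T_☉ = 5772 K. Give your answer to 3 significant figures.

3.83×10^4 K

T/T_☉ = (L/L_☉)^(1/4) / (R/R_☉)^(1/2)
T = 5772 × (5.74×10^3)^(1/4) / √(1.72) = 5772 × 8.704 / 1.311 = 3.831×10^4 K.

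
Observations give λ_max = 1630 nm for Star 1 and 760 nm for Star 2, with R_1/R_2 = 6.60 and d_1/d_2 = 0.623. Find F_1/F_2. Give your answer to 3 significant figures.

5.30

Wien's law: T_1/T_2 = λ_2/λ_1 = 760/1630 = 0.4663.
L_1/L_2 = (R_1/R_2)²(T_1/T_2)⁴ = (6.60)²(0.4663)⁴ = 2.059.
F_1/F_2 = (L_1/L_2)/(d_1/d_2)² = 2.059/(0.623)² = 5.304.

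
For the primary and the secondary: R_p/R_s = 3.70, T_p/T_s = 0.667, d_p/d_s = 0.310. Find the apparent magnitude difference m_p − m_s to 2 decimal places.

L_p/L_s = (3.70)²(0.667)⁴ = 2.710.
F_p/F_s = (L_p/L_s)/(d_p/d_s)² = 2.710/0.09610 = 28.20.
m_p − m_s = −2.5 log₁₀(28.20) = -3.63.

-3.63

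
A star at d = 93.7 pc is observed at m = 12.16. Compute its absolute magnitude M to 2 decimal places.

M = m − 5 log₁₀(d/10 pc) = 12.16 − 5 log₁₀(93.7/10)
  = 12.16 − 5 × 0.972 = 12.16 − 4.86 = 7.30.

7.30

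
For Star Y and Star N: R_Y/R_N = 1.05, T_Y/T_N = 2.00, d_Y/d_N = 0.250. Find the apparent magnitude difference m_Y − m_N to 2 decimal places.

L_Y/L_N = (1.05)²(2.00)⁴ = 17.64.
F_Y/F_N = (L_Y/L_N)/(d_Y/d_N)² = 17.64/0.06250 = 282.2.
m_Y − m_N = −2.5 log₁₀(282.2) = -6.13.

-6.13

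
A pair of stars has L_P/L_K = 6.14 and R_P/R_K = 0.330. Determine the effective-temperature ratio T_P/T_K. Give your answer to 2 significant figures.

2.7

L ∝ R²T⁴ gives T ∝ (L/R²)^(1/4), so
T_P/T_K = (6.14 / 0.330²)^(1/4) = (56.38)^(1/4) = 2.740.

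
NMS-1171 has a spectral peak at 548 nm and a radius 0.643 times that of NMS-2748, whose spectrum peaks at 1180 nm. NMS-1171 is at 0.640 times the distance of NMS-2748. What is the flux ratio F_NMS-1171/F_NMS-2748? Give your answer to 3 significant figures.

Wien's law: T_NMS-1171/T_NMS-2748 = λ_NMS-2748/λ_NMS-1171 = 1180/548 = 2.153.
L_NMS-1171/L_NMS-2748 = (R_NMS-1171/R_NMS-2748)²(T_NMS-1171/T_NMS-2748)⁴ = (0.643)²(2.153)⁴ = 8.888.
F_NMS-1171/F_NMS-2748 = (L_NMS-1171/L_NMS-2748)/(d_NMS-1171/d_NMS-2748)² = 8.888/(0.640)² = 21.70.

21.7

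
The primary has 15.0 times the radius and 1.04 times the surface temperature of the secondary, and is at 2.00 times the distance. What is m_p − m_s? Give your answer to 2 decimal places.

L_p/L_s = (15.0)²(1.04)⁴ = 263.2.
F_p/F_s = (L_p/L_s)/(d_p/d_s)² = 263.2/4.000 = 65.80.
m_p − m_s = −2.5 log₁₀(65.80) = -4.55.

-4.55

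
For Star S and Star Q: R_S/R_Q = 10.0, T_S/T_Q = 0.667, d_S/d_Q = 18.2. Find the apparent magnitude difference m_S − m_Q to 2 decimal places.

3.06

L_S/L_Q = (10.0)²(0.667)⁴ = 19.79.
F_S/F_Q = (L_S/L_Q)/(d_S/d_Q)² = 19.79/331.2 = 0.05975.
m_S − m_Q = −2.5 log₁₀(0.05975) = 3.06.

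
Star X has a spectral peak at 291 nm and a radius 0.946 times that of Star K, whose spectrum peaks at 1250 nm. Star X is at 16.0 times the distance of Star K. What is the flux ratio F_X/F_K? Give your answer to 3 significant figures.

1.19

Wien's law: T_X/T_K = λ_K/λ_X = 1250/291 = 4.296.
L_X/L_K = (R_X/R_K)²(T_X/T_K)⁴ = (0.946)²(4.296)⁴ = 304.7.
F_X/F_K = (L_X/L_K)/(d_X/d_K)² = 304.7/(16.0)² = 1.190.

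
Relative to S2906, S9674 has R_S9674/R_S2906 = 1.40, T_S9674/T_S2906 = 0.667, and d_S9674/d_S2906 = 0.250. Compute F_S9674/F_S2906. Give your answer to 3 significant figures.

L_S9674/L_S2906 = (R_S9674/R_S2906)²(T_S9674/T_S2906)⁴ = (1.40)² × (0.667)⁴ = 0.3879.
F_S9674/F_S2906 = (L_S9674/L_S2906)/(d_S9674/d_S2906)² = 0.3879 / (0.250)² = 6.207.

6.21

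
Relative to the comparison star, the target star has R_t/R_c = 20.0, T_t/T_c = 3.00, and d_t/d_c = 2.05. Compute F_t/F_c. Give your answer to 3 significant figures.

7.71×10^3

L_t/L_c = (R_t/R_c)²(T_t/T_c)⁴ = (20.0)² × (3.00)⁴ = 3.240×10^4.
F_t/F_c = (L_t/L_c)/(d_t/d_c)² = 3.240×10^4 / (2.05)² = 7710.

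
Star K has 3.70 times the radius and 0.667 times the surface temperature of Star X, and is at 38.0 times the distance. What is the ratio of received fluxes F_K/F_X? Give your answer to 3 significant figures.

0.00188

L_K/L_X = (R_K/R_X)²(T_K/T_X)⁴ = (3.70)² × (0.667)⁴ = 2.710.
F_K/F_X = (L_K/L_X)/(d_K/d_X)² = 2.710 / (38.0)² = 0.001876.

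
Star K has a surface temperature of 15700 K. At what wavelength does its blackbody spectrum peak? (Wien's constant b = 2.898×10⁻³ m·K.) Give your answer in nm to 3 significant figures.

185 nm

λ_max = b/T = 2.898×10⁻³ / 15700 = 1.85×10^-7 m = 184.6 nm.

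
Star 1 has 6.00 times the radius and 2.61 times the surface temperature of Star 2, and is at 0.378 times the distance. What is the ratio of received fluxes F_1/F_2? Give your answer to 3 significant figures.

1.17×10^4

L_1/L_2 = (R_1/R_2)²(T_1/T_2)⁴ = (6.00)² × (2.61)⁴ = 1671.
F_1/F_2 = (L_1/L_2)/(d_1/d_2)² = 1671 / (0.378)² = 1.169×10^4.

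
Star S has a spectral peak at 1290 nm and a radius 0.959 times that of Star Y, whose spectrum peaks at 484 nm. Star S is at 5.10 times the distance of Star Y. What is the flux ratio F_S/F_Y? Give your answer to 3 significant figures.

Wien's law: T_S/T_Y = λ_Y/λ_S = 484/1290 = 0.3752.
L_S/L_Y = (R_S/R_Y)²(T_S/T_Y)⁴ = (0.959)²(0.3752)⁴ = 0.01822.
F_S/F_Y = (L_S/L_Y)/(d_S/d_Y)² = 0.01822/(5.10)² = 7.007×10^-4.

7.01×10^-4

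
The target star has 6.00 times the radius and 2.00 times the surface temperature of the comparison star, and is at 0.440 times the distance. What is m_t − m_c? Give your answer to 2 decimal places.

-8.68

L_t/L_c = (6.00)²(2.00)⁴ = 576.0.
F_t/F_c = (L_t/L_c)/(d_t/d_c)² = 576.0/0.1936 = 2975.
m_t − m_c = −2.5 log₁₀(2975) = -8.68.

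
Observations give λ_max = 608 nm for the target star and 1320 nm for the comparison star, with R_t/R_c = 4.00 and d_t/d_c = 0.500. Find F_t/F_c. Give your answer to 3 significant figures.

Wien's law: T_t/T_c = λ_c/λ_t = 1320/608 = 2.171.
L_t/L_c = (R_t/R_c)²(T_t/T_c)⁴ = (4.00)²(2.171)⁴ = 355.5.
F_t/F_c = (L_t/L_c)/(d_t/d_c)² = 355.5/(0.500)² = 1422.

1.42×10^3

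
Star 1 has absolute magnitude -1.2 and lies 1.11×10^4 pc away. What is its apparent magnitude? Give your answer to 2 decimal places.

14.03

m = M + 5 log₁₀(d/10 pc) = -1.2 + 5 log₁₀(1.11×10^4/10)
  = -1.2 + 5 × 3.045 = -1.2 + 15.23 = 14.03.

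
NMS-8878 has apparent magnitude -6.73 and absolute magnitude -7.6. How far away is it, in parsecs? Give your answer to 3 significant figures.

14.9 pc

m − M = 5 log₁₀(d/10 pc)
-6.73 − (-7.6) = 0.87 = 5 log₁₀(d/10)
d = 10 × 10^(0.87/5) = 10 × 10^0.174 = 14.93 pc.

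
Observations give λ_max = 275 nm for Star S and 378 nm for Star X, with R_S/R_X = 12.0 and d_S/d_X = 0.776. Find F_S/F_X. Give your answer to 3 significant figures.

Wien's law: T_S/T_X = λ_X/λ_S = 378/275 = 1.375.
L_S/L_X = (R_S/R_X)²(T_S/T_X)⁴ = (12.0)²(1.375)⁴ = 514.0.
F_S/F_X = (L_S/L_X)/(d_S/d_X)² = 514.0/(0.776)² = 853.6.

854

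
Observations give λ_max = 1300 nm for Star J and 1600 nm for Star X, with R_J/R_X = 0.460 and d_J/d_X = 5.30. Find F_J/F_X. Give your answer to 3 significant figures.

0.0173

Wien's law: T_J/T_X = λ_X/λ_J = 1600/1300 = 1.231.
L_J/L_X = (R_J/R_X)²(T_J/T_X)⁴ = (0.460)²(1.231)⁴ = 0.4855.
F_J/F_X = (L_J/L_X)/(d_J/d_X)² = 0.4855/(5.30)² = 0.01729.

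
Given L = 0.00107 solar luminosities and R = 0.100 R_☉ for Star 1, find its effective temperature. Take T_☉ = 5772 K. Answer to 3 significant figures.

3.30×10^3 K

T/T_☉ = (L/L_☉)^(1/4) / (R/R_☉)^(1/2)
T = 5772 × (0.00107)^(1/4) / √(0.100) = 5772 × 0.1809 / 0.3162 = 3301 K.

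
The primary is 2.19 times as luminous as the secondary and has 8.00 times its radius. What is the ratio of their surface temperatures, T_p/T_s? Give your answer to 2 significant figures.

L ∝ R²T⁴ gives T ∝ (L/R²)^(1/4), so
T_p/T_s = (2.19 / 8.00²)^(1/4) = (0.03422)^(1/4) = 0.4301.

0.43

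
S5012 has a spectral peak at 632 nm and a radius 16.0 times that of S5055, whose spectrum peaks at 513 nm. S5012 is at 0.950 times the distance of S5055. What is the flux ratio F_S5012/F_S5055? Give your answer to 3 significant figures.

Wien's law: T_S5012/T_S5055 = λ_S5055/λ_S5012 = 513/632 = 0.8117.
L_S5012/L_S5055 = (R_S5012/R_S5055)²(T_S5012/T_S5055)⁴ = (16.0)²(0.8117)⁴ = 111.1.
F_S5012/F_S5055 = (L_S5012/L_S5055)/(d_S5012/d_S5055)² = 111.1/(0.950)² = 123.1.

123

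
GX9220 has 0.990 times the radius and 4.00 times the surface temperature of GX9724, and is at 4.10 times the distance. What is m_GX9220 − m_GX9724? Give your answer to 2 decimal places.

L_GX9220/L_GX9724 = (0.990)²(4.00)⁴ = 250.9.
F_GX9220/F_GX9724 = (L_GX9220/L_GX9724)/(d_GX9220/d_GX9724)² = 250.9/16.81 = 14.93.
m_GX9220 − m_GX9724 = −2.5 log₁₀(14.93) = -2.93.

-2.93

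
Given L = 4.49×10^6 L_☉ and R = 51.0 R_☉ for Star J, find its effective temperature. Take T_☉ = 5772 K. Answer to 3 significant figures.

3.72×10^4 K

T/T_☉ = (L/L_☉)^(1/4) / (R/R_☉)^(1/2)
T = 5772 × (4.49×10^6)^(1/4) / √(51.0) = 5772 × 46.03 / 7.141 = 3.721×10^4 K.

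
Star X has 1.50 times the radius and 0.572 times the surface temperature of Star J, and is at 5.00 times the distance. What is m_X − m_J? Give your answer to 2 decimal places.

L_X/L_J = (1.50)²(0.572)⁴ = 0.2409.
F_X/F_J = (L_X/L_J)/(d_X/d_J)² = 0.2409/25.00 = 0.009634.
m_X − m_J = −2.5 log₁₀(0.009634) = 5.04.

5.04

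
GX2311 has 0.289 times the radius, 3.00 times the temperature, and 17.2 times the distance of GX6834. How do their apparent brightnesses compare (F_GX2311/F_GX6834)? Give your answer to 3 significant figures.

0.0229

L_GX2311/L_GX6834 = (R_GX2311/R_GX6834)²(T_GX2311/T_GX6834)⁴ = (0.289)² × (3.00)⁴ = 6.765.
F_GX2311/F_GX6834 = (L_GX2311/L_GX6834)/(d_GX2311/d_GX6834)² = 6.765 / (17.2)² = 0.02287.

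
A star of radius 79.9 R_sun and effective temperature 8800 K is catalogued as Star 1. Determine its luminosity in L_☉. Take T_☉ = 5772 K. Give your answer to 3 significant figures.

L/L_☉ = (R/R_☉)² (T/T_☉)⁴ = (79.9)² × (8800/5772)⁴
       = 6384 × (1.525)⁴ = 6384 × 5.403 = 3.449×10^4.

3.45×10^4 L_☉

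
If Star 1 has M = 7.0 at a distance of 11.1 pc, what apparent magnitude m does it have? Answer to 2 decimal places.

m = M + 5 log₁₀(d/10 pc) = 7.0 + 5 log₁₀(11.1/10)
  = 7.0 + 5 × 0.045 = 7.0 + 0.23 = 7.23.

7.23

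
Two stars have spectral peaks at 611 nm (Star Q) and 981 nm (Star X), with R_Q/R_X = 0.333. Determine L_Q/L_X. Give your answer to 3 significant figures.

0.737

Wien's law gives T ∝ 1/λ_max, so T_Q/T_X = λ_X/λ_Q = 981/611 = 1.606.
Then L ∝ R²T⁴ gives L_Q/L_X = (0.333)² × (1.606)⁴ = 0.1109 × 6.645 = 0.7369.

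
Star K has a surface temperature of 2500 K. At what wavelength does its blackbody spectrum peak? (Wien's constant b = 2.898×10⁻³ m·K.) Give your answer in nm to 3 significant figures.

1.16×10^3 nm

λ_max = b/T = 2.898×10⁻³ / 2500 = 1.16×10^-6 m = 1159 nm.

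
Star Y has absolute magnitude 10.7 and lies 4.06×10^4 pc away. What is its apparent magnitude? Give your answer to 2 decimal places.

m = M + 5 log₁₀(d/10 pc) = 10.7 + 5 log₁₀(4.06×10^4/10)
  = 10.7 + 5 × 3.609 = 10.7 + 18.04 = 28.74.

28.74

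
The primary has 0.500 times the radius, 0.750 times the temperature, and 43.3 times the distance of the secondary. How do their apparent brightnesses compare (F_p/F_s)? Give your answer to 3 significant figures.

L_p/L_s = (R_p/R_s)²(T_p/T_s)⁴ = (0.500)² × (0.750)⁴ = 0.07910.
F_p/F_s = (L_p/L_s)/(d_p/d_s)² = 0.07910 / (43.3)² = 4.219×10^-5.

4.22×10^-5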